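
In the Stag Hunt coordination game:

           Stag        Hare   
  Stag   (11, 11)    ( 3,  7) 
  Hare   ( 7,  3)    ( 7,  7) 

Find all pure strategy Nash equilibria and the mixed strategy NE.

Pure NE: (Stag, Stag) and (Hare, Hare); Mixed NE: p = 0.5, q = 0.5

Work:
Check pure NE:
(Stag, Stag): (11, 11) - no unilateral deviation beneficial
(Hare, Hare): (7, 7) - no unilateral deviation beneficial
Mixed NE: P1 plays Stag with p = 0.5, P2 plays Stag with q = 0.5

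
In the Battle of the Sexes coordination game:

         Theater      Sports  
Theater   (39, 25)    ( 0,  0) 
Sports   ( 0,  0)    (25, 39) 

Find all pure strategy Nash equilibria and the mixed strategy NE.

Pure NE: (Theater, Theater) and (Sports, Sports); Mixed NE: p = 0.6094, q = 0.3906

Work:
Check pure NE:
(Theater, Theater): (39, 25) - no unilateral deviation beneficial
(Sports, Sports): (25, 39) - no unilateral deviation beneficial
Mixed NE: P1 plays Theater with p = 0.6094, P2 plays Theater with q = 0.3906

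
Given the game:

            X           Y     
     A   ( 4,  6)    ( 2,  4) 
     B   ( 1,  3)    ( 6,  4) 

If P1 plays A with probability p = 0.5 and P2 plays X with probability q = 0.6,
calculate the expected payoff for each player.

E[P1] = 3.1, E[P2] = 4.3

Work:
E[P1] = p·q·π₁(A,X) + p·(1-q)·π₁(A,Y) + (1-p)·q·π₁(B,X) + (1-p)·(1-q)·π₁(B,Y)
= 0.5·0.6·4 + 0.5·0.4·2 + 0.5·0.6·1 + 0.5·0.4·6
= 3.1

E[P2] = 4.3 (similar calculation)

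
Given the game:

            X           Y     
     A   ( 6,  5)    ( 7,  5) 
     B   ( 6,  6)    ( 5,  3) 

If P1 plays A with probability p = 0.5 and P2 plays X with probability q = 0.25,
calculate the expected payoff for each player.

E[P1] = 6.0, E[P2] = 4.375

Work:
E[P1] = p·q·π₁(A,X) + p·(1-q)·π₁(A,Y) + (1-p)·q·π₁(B,X) + (1-p)·(1-q)·π₁(B,Y)
= 0.5·0.25·6 + 0.5·0.75·7 + 0.5·0.25·6 + 0.5·0.75·5
= 6.0

E[P2] = 4.375 (similar calculation)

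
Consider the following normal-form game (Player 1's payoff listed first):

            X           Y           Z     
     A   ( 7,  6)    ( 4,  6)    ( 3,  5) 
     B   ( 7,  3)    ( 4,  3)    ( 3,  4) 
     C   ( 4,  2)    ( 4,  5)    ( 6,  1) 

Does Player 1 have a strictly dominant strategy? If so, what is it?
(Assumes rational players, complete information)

No strictly dominant strategy exists for Player 1

Work:
A strategy strictly dominates another if it gives a strictly higher payoff against every opponent action. Compare each pair of P1's strategies column-by-column:
  A vs B: [7 vs 7, 4 vs 4, 3 vs 3] → A does not strictly dominate B (column X: 7 ≤ 7)
  A vs C: [7 vs 4, 4 vs 4, 3 vs 6] → A does not strictly dominate C (column Y: 4 ≤ 4)
  B vs A: [7 vs 7, 4 vs 4, 3 vs 3] → B does not strictly dominate A (column X: 7 ≤ 7)
  B vs C: [7 vs 4, 4 vs 4, 3 vs 6] → B does not strictly dominate C (column Y: 4 ≤ 4)
  C vs A: [4 vs 7, 4 vs 4, 6 vs 3] → C does not strictly dominate A (column X: 4 ≤ 7)
  C vs B: [4 vs 7, 4 vs 4, 6 vs 3] → C does not strictly dominate B (column X: 4 ≤ 7)
No single strategy strictly dominates all others → no strictly dominant strategy.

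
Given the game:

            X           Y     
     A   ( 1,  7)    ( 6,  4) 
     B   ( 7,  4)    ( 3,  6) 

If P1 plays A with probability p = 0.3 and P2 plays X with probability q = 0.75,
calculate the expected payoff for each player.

E[P1] = 4.875, E[P2] = 5.025

Work:
E[P1] = p·q·π₁(A,X) + p·(1-q)·π₁(A,Y) + (1-p)·q·π₁(B,X) + (1-p)·(1-q)·π₁(B,Y)
= 0.3·0.75·1 + 0.3·0.25·6 + 0.7·0.75·7 + 0.7·0.25·3
= 4.875

E[P2] = 5.025 (similar calculation)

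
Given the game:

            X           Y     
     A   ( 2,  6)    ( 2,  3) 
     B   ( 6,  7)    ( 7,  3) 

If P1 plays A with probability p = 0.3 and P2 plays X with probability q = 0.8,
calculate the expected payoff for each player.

E[P1] = 4.94, E[P2] = 5.96

Work:
E[P1] = p·q·π₁(A,X) + p·(1-q)·π₁(A,Y) + (1-p)·q·π₁(B,X) + (1-p)·(1-q)·π₁(B,Y)
= 0.3·0.8·2 + 0.3·0.2·2 + 0.7·0.8·6 + 0.7·0.2·7
= 4.94

E[P2] = 5.96 (similar calculation)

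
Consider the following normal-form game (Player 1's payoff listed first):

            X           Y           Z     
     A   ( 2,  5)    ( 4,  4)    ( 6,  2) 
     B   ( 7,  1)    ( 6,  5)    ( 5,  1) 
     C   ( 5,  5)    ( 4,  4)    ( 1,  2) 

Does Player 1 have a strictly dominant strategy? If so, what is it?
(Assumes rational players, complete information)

No strictly dominant strategy exists for Player 1

Work:
A strategy strictly dominates another if it gives a strictly higher payoff against every opponent action. Compare each pair of P1's strategies column-by-column:
  A vs B: [2 vs 7, 4 vs 6, 6 vs 5] → A does not strictly dominate B (column X: 2 ≤ 7)
  A vs C: [2 vs 5, 4 vs 4, 6 vs 1] → A does not strictly dominate C (column X: 2 ≤ 5)
  B vs A: [7 vs 2, 6 vs 4, 5 vs 6] → B does not strictly dominate A (column Z: 5 ≤ 6)
  B vs C: [7 vs 5, 6 vs 4, 5 vs 1] → B strictly dominates C
  C vs A: [5 vs 2, 4 vs 4, 1 vs 6] → C does not strictly dominate A (column Y: 4 ≤ 4)
  C vs B: [5 vs 7, 4 vs 6, 1 vs 5] → C does not strictly dominate B (column X: 5 ≤ 7)
No single strategy strictly dominates all others → no strictly dominant strategy.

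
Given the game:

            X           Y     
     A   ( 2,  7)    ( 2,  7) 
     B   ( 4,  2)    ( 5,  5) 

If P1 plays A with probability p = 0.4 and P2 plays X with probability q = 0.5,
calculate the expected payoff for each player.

E[P1] = 3.5, E[P2] = 4.9

Work:
E[P1] = p·q·π₁(A,X) + p·(1-q)·π₁(A,Y) + (1-p)·q·π₁(B,X) + (1-p)·(1-q)·π₁(B,Y)
= 0.4·0.5·2 + 0.4·0.5·2 + 0.6·0.5·4 + 0.6·0.5·5
= 3.5

E[P2] = 4.9 (similar calculation)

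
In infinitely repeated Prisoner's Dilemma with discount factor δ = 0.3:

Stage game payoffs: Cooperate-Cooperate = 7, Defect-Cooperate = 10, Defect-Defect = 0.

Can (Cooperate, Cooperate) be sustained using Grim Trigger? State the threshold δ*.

δ* = 0.3; since δ = 0.3 ≥ 0.3, cooperation can be sustained

Work:
For Grim Trigger:
Cooperate forever: 7/(1-δ)
Defect then punished: 10 + 0·δ/(1-δ)
Need: 7/(1-δ) ≥ 10 + 0·δ/(1-δ)
Solving: δ ≥ (T-R)/(T-P) = (10-7)/(10-0) = 0.3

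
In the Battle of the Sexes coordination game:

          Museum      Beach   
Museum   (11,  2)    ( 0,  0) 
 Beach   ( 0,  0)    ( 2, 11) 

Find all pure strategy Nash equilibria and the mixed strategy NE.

Pure NE: (Museum, Museum) and (Beach, Beach); Mixed NE: p = 0.8462, q = 0.1538

Work:
Check pure NE:
(Museum, Museum): (11, 2) - no unilateral deviation beneficial
(Beach, Beach): (2, 11) - no unilateral deviation beneficial
Mixed NE: P1 plays Museum with p = 0.8462, P2 plays Museum with q = 0.1538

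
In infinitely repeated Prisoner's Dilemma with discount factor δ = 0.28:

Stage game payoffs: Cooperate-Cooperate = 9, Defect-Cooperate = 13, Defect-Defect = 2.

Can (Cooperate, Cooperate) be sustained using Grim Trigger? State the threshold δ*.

δ* = 0.3636; since δ = 0.28 < 0.3636, cooperation cannot be sustained

Work:
For Grim Trigger:
Cooperate forever: 9/(1-δ)
Defect then punished: 13 + 2·δ/(1-δ)
Need: 9/(1-δ) ≥ 13 + 2·δ/(1-δ)
Solving: δ ≥ (T-R)/(T-P) = (13-9)/(13-2) = 0.3636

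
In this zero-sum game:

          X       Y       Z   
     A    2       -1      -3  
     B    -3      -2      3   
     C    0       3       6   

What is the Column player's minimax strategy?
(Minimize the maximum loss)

Column should play X, value = 2

Work:
Column player minimizes Row's maximum payoff:
Column X: max payoff to Row = 2
Column Y: max payoff to Row = 3
Column Z: max payoff to Row = 6
Minimum is 2, achieved by column X.
Minimax strategy: X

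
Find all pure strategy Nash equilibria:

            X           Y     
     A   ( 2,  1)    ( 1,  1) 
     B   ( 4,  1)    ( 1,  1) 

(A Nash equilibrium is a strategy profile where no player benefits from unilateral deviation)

Nash equilibrium: (A, Y), (B, X), (B, Y)

Work:
Best responses:
  P1 vs X: payoffs [2, 4] → best response B (payoff 4)
  P1 vs Y: payoffs [1, 1] → best response A/B (payoff 1)
  P2 vs A: payoffs [1, 1] → best response X/Y (payoff 1)
  P2 vs B: payoffs [1, 1] → best response X/Y (payoff 1)
Mutual best responses: (A,Y), (B,X), (B,Y) → Nash equilibria.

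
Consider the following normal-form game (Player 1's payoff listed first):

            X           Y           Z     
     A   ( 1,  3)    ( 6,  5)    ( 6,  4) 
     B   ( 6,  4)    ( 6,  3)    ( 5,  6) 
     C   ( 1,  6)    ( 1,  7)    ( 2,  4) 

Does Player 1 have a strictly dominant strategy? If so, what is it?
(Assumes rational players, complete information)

No strictly dominant strategy exists for Player 1

Work:
A strategy strictly dominates another if it gives a strictly higher payoff against every opponent action. Compare each pair of P1's strategies column-by-column:
  A vs B: [1 vs 6, 6 vs 6, 6 vs 5] → A does not strictly dominate B (column X: 1 ≤ 6)
  A vs C: [1 vs 1, 6 vs 1, 6 vs 2] → A does not strictly dominate C (column X: 1 ≤ 1)
  B vs A: [6 vs 1, 6 vs 6, 5 vs 6] → B does not strictly dominate A (column Y: 6 ≤ 6)
  B vs C: [6 vs 1, 6 vs 1, 5 vs 2] → B strictly dominates C
  C vs A: [1 vs 1, 1 vs 6, 2 vs 6] → C does not strictly dominate A (column X: 1 ≤ 1)
  C vs B: [1 vs 6, 1 vs 6, 2 vs 5] → C does not strictly dominate B (column X: 1 ≤ 6)
No single strategy strictly dominates all others → no strictly dominant strategy.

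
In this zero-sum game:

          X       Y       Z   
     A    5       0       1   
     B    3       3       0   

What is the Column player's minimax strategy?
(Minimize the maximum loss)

Column should play Z, value = 1

Work:
Column player minimizes Row's maximum payoff:
Column X: max payoff to Row = 5
Column Y: max payoff to Row = 3
Column Z: max payoff to Row = 1
Minimum is 1, achieved by column Z.
Minimax strategy: Z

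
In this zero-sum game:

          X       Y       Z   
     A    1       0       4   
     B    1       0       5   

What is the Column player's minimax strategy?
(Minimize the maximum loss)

Column should play Y, value = 0

Work:
Column player minimizes Row's maximum payoff:
Column X: max payoff to Row = 1
Column Y: max payoff to Row = 0
Column Z: max payoff to Row = 5
Minimum is 0, achieved by column Y.
Minimax strategy: Y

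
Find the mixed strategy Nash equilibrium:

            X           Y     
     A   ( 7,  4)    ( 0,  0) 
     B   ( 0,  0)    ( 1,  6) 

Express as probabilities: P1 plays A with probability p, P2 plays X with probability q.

p = 0.6, q = 0.125

Work:
Find probabilities that make opponent indifferent:
P2 chooses q to make P1 indifferent between A and B
P1 chooses p to make P2 indifferent between X and Y
Mixed NE: P1 plays (A: 0.6, B: 0.4), P2 plays (X: 0.125, Y: 0.875)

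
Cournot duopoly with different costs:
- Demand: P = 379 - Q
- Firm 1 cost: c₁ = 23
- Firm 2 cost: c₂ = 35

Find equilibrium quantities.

q₁* = 122.67, q₂* = 110.67

Work:
Reaction: q₁ = (379 - 23 - q₂)/2
Reaction: q₂ = (379 - 35 - q₁)/2
Solve simultaneously:
q₁* = (379 - 2×23 + 35)/3 = 122.67
q₂* = (379 - 2×35 + 23)/3 = 110.67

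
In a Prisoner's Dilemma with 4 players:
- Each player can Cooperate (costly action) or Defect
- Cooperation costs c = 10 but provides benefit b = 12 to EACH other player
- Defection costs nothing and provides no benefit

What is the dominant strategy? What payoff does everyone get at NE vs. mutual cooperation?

Dominant: Defect; NE payoff = 0; Coop payoff = 26

Work:
Defect dominates (saves cost c = 10, benefit to others is external)
NE: All defect → everyone gets 0
If all cooperate: each receives (3)×12 - 10 = 26
Social dilemma: 26 > 0 but NE gives 0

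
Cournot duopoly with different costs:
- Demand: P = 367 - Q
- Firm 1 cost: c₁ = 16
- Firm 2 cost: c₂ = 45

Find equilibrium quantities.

q₁* = 126.67, q₂* = 97.67

Work:
Reaction: q₁ = (367 - 16 - q₂)/2
Reaction: q₂ = (367 - 45 - q₁)/2
Solve simultaneously:
q₁* = (367 - 2×16 + 45)/3 = 126.67
q₂* = (367 - 2×45 + 16)/3 = 97.67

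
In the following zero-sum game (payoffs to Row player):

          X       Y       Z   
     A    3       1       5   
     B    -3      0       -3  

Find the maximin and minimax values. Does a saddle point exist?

Maximin = 1, Minimax = 1, Saddle: True

Work:
Row minimums: [1, -3] → maximin = 1
Column maximums: [3, 1, 5] → minimax = 1
Saddle point exists! Game value = 1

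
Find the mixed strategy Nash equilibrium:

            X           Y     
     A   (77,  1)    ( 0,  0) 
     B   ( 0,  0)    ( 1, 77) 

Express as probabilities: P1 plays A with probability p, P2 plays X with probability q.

p = 0.9872, q = 0.0128

Work:
Find probabilities that make opponent indifferent:
P2 chooses q to make P1 indifferent between A and B
P1 chooses p to make P2 indifferent between X and Y
Mixed NE: P1 plays (A: 0.9872, B: 0.0128), P2 plays (X: 0.0128, Y: 0.9872)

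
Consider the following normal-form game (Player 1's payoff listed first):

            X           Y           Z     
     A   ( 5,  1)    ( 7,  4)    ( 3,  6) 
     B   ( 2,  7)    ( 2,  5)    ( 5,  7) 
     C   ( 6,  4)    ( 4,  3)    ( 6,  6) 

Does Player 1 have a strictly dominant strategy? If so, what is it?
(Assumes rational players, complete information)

No strictly dominant strategy exists for Player 1

Work:
A strategy strictly dominates another if it gives a strictly higher payoff against every opponent action. Compare each pair of P1's strategies column-by-column:
  A vs B: [5 vs 2, 7 vs 2, 3 vs 5] → A does not strictly dominate B (column Z: 3 ≤ 5)
  A vs C: [5 vs 6, 7 vs 4, 3 vs 6] → A does not strictly dominate C (column X: 5 ≤ 6)
  B vs A: [2 vs 5, 2 vs 7, 5 vs 3] → B does not strictly dominate A (column X: 2 ≤ 5)
  B vs C: [2 vs 6, 2 vs 4, 5 vs 6] → B does not strictly dominate C (column X: 2 ≤ 6)
  C vs A: [6 vs 5, 4 vs 7, 6 vs 3] → C does not strictly dominate A (column Y: 4 ≤ 7)
  C vs B: [6 vs 2, 4 vs 2, 6 vs 5] → C strictly dominates B
No single strategy strictly dominates all others → no strictly dominant strategy.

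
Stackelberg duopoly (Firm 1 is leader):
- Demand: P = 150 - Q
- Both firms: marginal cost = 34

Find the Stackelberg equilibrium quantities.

q₁* (leader) = 58.0, q₂* (follower) = 29.0

Work:
Follower's reaction: q₂ = (a - c - q₁)/2
Leader substitutes: π₁ = q₁·(a - q₁ - (a-c-q₁)/2 - c)
FOC: q₁* = (150 - 34)/2 = 58.00
Then: q₂* = (150 - 34 - 58.0)/2 = 29.00
Leader has first-mover advantage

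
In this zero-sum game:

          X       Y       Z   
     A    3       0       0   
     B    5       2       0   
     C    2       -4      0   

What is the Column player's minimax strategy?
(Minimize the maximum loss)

Column should play Z, value = 0

Work:
Column player minimizes Row's maximum payoff:
Column X: max payoff to Row = 5
Column Y: max payoff to Row = 2
Column Z: max payoff to Row = 0
Minimum is 0, achieved by column Z.
Minimax strategy: Z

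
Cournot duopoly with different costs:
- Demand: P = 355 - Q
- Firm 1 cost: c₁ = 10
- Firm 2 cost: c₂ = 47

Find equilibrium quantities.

q₁* = 127.33, q₂* = 90.33

Work:
Reaction: q₁ = (355 - 10 - q₂)/2
Reaction: q₂ = (355 - 47 - q₁)/2
Solve simultaneously:
q₁* = (355 - 2×10 + 47)/3 = 127.33
q₂* = (355 - 2×47 + 10)/3 = 90.33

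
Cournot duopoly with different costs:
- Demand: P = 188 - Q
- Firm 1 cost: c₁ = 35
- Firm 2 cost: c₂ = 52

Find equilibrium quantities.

q₁* = 56.67, q₂* = 39.67

Work:
Reaction: q₁ = (188 - 35 - q₂)/2
Reaction: q₂ = (188 - 52 - q₁)/2
Solve simultaneously:
q₁* = (188 - 2×35 + 52)/3 = 56.67
q₂* = (188 - 2×52 + 35)/3 = 39.67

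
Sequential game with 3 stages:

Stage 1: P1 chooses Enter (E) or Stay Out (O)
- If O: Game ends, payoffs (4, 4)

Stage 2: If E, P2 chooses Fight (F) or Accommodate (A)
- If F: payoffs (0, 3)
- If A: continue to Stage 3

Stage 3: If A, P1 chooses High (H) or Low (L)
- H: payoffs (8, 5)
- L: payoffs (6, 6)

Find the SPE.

SPE: (E, A, H); Outcome (8, 5)

Work:
Stage 3: P1 chooses H (8 vs 6)
Stage 2: P2: F->3, A->5 (anticipating H). Choose A
Stage 1: P1: O->4, E->8 (anticipating A, H). Choose E
SPE path: E -> A -> H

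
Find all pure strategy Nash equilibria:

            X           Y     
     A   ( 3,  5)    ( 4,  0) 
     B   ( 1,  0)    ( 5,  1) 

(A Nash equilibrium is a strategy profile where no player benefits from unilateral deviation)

Nash equilibrium: (A, X), (B, Y)

Work:
Best responses:
  P1 vs X: payoffs [3, 1] → best response A (payoff 3)
  P1 vs Y: payoffs [4, 5] → best response B (payoff 5)
  P2 vs A: payoffs [5, 0] → best response X (payoff 5)
  P2 vs B: payoffs [0, 1] → best response Y (payoff 1)
Mutual best responses: (A,X), (B,Y) → Nash equilibria.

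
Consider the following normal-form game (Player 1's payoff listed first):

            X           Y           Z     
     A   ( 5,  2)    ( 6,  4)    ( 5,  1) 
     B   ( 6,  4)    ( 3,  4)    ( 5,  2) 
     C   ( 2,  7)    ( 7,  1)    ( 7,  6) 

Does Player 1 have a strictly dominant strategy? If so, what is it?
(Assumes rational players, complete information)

No strictly dominant strategy exists for Player 1

Work:
A strategy strictly dominates another if it gives a strictly higher payoff against every opponent action. Compare each pair of P1's strategies column-by-column:
  A vs B: [5 vs 6, 6 vs 3, 5 vs 5] → A does not strictly dominate B (column X: 5 ≤ 6)
  A vs C: [5 vs 2, 6 vs 7, 5 vs 7] → A does not strictly dominate C (column Y: 6 ≤ 7)
  B vs A: [6 vs 5, 3 vs 6, 5 vs 5] → B does not strictly dominate A (column Y: 3 ≤ 6)
  B vs C: [6 vs 2, 3 vs 7, 5 vs 7] → B does not strictly dominate C (column Y: 3 ≤ 7)
  C vs A: [2 vs 5, 7 vs 6, 7 vs 5] → C does not strictly dominate A (column X: 2 ≤ 5)
  C vs B: [2 vs 6, 7 vs 3, 7 vs 5] → C does not strictly dominate B (column X: 2 ≤ 6)
No single strategy strictly dominates all others → no strictly dominant strategy.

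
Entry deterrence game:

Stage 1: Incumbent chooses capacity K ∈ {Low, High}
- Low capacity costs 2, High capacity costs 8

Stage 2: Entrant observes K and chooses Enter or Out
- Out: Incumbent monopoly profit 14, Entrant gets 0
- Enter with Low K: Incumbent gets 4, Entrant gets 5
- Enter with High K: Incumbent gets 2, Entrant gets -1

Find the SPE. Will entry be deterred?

SPE: (High, Enter|Low, Out|High); Entry deterred. Incumbent net profit = 6

Work:
After Low K: Entrant enters (5 > 0)
After High K: Entrant stays out (-1 < 0)
Incumbent: Low → 4−2=2, High → 14−8=6
Incumbent chooses High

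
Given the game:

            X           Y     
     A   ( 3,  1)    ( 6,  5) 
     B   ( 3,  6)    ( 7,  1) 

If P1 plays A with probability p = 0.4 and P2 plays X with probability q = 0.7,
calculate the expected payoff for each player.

E[P1] = 4.08, E[P2] = 3.58

Work:
E[P1] = p·q·π₁(A,X) + p·(1-q)·π₁(A,Y) + (1-p)·q·π₁(B,X) + (1-p)·(1-q)·π₁(B,Y)
= 0.4·0.7·3 + 0.4·0.3·6 + 0.6·0.7·3 + 0.6·0.3·7
= 4.08

E[P2] = 3.58 (similar calculation)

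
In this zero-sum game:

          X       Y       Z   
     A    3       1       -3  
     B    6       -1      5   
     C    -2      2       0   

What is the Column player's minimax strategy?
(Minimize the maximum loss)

Column should play Y, value = 2

Work:
Column player minimizes Row's maximum payoff:
Column X: max payoff to Row = 6
Column Y: max payoff to Row = 2
Column Z: max payoff to Row = 5
Minimum is 2, achieved by column Y.
Minimax strategy: Y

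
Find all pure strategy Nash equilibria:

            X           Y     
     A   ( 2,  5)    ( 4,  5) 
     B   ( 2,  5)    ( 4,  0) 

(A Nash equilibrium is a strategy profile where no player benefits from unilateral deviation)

Nash equilibrium: (A, X), (A, Y), (B, X)

Work:
Best responses:
  P1 vs X: payoffs [2, 2] → best response A/B (payoff 2)
  P1 vs Y: payoffs [4, 4] → best response A/B (payoff 4)
  P2 vs A: payoffs [5, 5] → best response X/Y (payoff 5)
  P2 vs B: payoffs [5, 0] → best response X (payoff 5)
Mutual best responses: (A,X), (A,Y), (B,X) → Nash equilibria.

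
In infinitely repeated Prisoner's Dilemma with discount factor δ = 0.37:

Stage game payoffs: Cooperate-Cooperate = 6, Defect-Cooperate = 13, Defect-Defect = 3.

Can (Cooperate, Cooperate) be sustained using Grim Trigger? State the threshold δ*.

δ* = 0.7; since δ = 0.37 < 0.7, cooperation cannot be sustained

Work:
For Grim Trigger:
Cooperate forever: 6/(1-δ)
Defect then punished: 13 + 3·δ/(1-δ)
Need: 6/(1-δ) ≥ 13 + 3·δ/(1-δ)
Solving: δ ≥ (T-R)/(T-P) = (13-6)/(13-3) = 0.7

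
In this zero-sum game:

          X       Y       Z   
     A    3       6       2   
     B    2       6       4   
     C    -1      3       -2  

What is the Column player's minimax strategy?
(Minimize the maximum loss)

Column should play X, value = 3

Work:
Column player minimizes Row's maximum payoff:
Column X: max payoff to Row = 3
Column Y: max payoff to Row = 6
Column Z: max payoff to Row = 4
Minimum is 3, achieved by column X.
Minimax strategy: X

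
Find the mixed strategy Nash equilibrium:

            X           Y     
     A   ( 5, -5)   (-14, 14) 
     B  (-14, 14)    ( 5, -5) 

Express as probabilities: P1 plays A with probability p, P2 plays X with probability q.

p = 0.5, q = 0.5

Work:
Find probabilities that make opponent indifferent:
P2 chooses q to make P1 indifferent between A and B
P1 chooses p to make P2 indifferent between X and Y
Mixed NE: P1 plays (A: 0.5, B: 0.5), P2 plays (X: 0.5, Y: 0.5)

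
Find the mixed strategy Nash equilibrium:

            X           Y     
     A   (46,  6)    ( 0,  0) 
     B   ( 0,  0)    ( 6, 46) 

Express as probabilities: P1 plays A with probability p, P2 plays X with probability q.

p = 0.8846, q = 0.1154

Work:
Find probabilities that make opponent indifferent:
P2 chooses q to make P1 indifferent between A and B
P1 chooses p to make P2 indifferent between X and Y
Mixed NE: P1 plays (A: 0.8846, B: 0.1154), P2 plays (X: 0.1154, Y: 0.8846)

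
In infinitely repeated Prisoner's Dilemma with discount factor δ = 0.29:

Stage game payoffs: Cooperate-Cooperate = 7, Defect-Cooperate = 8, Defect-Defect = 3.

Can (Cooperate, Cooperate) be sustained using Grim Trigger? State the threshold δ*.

δ* = 0.2; since δ = 0.29 ≥ 0.2, cooperation can be sustained

Work:
For Grim Trigger:
Cooperate forever: 7/(1-δ)
Defect then punished: 8 + 3·δ/(1-δ)
Need: 7/(1-δ) ≥ 8 + 3·δ/(1-δ)
Solving: δ ≥ (T-R)/(T-P) = (8-7)/(8-3) = 0.2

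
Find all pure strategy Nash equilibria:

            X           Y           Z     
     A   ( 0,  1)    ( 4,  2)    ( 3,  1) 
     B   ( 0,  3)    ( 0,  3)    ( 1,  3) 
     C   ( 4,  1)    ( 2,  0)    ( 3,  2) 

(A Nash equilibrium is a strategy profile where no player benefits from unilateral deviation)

Nash equilibrium: (A, Y), (C, Z)

Work:
Best responses:
  P1 vs X: payoffs [0, 0, 4] → best response C (payoff 4)
  P1 vs Y: payoffs [4, 0, 2] → best response A (payoff 4)
  P1 vs Z: payoffs [3, 1, 3] → best response A/C (payoff 3)
  P2 vs A: payoffs [1, 2, 1] → best response Y (payoff 2)
  P2 vs B: payoffs [3, 3, 3] → best response X/Y/Z (payoff 3)
  P2 vs C: payoffs [1, 0, 2] → best response Z (payoff 2)
Mutual best responses: (A,Y), (C,Z) → Nash equilibria.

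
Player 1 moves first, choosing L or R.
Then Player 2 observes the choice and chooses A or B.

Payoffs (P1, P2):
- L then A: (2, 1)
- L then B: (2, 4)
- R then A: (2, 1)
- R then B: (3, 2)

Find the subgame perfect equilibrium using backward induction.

P1 plays R, P2 plays B after L and B after R; Payoff (3, 2)

Work:
Backward induction:
After L: P2 chooses B → P1 gets 2
After R: P2 chooses B → P1 gets 3
P1 chooses R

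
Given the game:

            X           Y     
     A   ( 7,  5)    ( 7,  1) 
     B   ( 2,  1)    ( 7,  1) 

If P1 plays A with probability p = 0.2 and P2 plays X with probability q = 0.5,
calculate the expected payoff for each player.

E[P1] = 5.0, E[P2] = 1.4

Work:
E[P1] = p·q·π₁(A,X) + p·(1-q)·π₁(A,Y) + (1-p)·q·π₁(B,X) + (1-p)·(1-q)·π₁(B,Y)
= 0.2·0.5·7 + 0.2·0.5·7 + 0.8·0.5·2 + 0.8·0.5·7
= 5.0

E[P2] = 1.4 (similar calculation)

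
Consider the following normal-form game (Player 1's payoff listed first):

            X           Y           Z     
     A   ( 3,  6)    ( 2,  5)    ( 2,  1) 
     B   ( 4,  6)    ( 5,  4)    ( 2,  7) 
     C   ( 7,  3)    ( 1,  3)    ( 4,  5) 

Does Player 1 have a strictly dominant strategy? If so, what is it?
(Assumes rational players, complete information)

No strictly dominant strategy exists for Player 1

Work:
A strategy strictly dominates another if it gives a strictly higher payoff against every opponent action. Compare each pair of P1's strategies column-by-column:
  A vs B: [3 vs 4, 2 vs 5, 2 vs 2] → A does not strictly dominate B (column X: 3 ≤ 4)
  A vs C: [3 vs 7, 2 vs 1, 2 vs 4] → A does not strictly dominate C (column X: 3 ≤ 7)
  B vs A: [4 vs 3, 5 vs 2, 2 vs 2] → B does not strictly dominate A (column Z: 2 ≤ 2)
  B vs C: [4 vs 7, 5 vs 1, 2 vs 4] → B does not strictly dominate C (column X: 4 ≤ 7)
  C vs A: [7 vs 3, 1 vs 2, 4 vs 2] → C does not strictly dominate A (column Y: 1 ≤ 2)
  C vs B: [7 vs 4, 1 vs 5, 4 vs 2] → C does not strictly dominate B (column Y: 1 ≤ 5)
No single strategy strictly dominates all others → no strictly dominant strategy.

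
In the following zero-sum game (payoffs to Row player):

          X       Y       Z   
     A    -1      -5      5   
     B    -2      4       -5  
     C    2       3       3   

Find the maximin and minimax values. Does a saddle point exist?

Maximin = 2, Minimax = 2, Saddle: True

Work:
Row minimums: [-5, -5, 2] → maximin = 2
Column maximums: [2, 4, 5] → minimax = 2
Saddle point exists! Game value = 2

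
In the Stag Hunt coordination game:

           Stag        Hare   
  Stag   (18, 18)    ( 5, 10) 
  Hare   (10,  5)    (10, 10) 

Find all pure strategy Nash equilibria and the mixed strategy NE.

Pure NE: (Stag, Stag) and (Hare, Hare); Mixed NE: p = 0.3846, q = 0.3846

Work:
Check pure NE:
(Stag, Stag): (18, 18) - no unilateral deviation beneficial
(Hare, Hare): (10, 10) - no unilateral deviation beneficial
Mixed NE: P1 plays Stag with p = 0.3846, P2 plays Stag with q = 0.3846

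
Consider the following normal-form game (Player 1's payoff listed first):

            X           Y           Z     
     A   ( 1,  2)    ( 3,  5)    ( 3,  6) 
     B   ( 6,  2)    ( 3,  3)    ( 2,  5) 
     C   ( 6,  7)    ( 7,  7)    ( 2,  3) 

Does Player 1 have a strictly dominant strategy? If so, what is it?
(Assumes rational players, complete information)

No strictly dominant strategy exists for Player 1

Work:
A strategy strictly dominates another if it gives a strictly higher payoff against every opponent action. Compare each pair of P1's strategies column-by-column:
  A vs B: [1 vs 6, 3 vs 3, 3 vs 2] → A does not strictly dominate B (column X: 1 ≤ 6)
  A vs C: [1 vs 6, 3 vs 7, 3 vs 2] → A does not strictly dominate C (column X: 1 ≤ 6)
  B vs A: [6 vs 1, 3 vs 3, 2 vs 3] → B does not strictly dominate A (column Y: 3 ≤ 3)
  B vs C: [6 vs 6, 3 vs 7, 2 vs 2] → B does not strictly dominate C (column X: 6 ≤ 6)
  C vs A: [6 vs 1, 7 vs 3, 2 vs 3] → C does not strictly dominate A (column Z: 2 ≤ 3)
  C vs B: [6 vs 6, 7 vs 3, 2 vs 2] → C does not strictly dominate B (column X: 6 ≤ 6)
No single strategy strictly dominates all others → no strictly dominant strategy.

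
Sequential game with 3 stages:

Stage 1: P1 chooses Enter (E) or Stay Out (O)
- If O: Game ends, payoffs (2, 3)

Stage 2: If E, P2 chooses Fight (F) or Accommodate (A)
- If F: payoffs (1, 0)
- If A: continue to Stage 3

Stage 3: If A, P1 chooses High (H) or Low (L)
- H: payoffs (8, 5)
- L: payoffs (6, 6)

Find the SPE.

SPE: (E, A, H); Outcome (8, 5)

Work:
Stage 3: P1 chooses H (8 vs 6)
Stage 2: P2: F->0, A->5 (anticipating H). Choose A
Stage 1: P1: O->2, E->8 (anticipating A, H). Choose E
SPE path: E -> A -> H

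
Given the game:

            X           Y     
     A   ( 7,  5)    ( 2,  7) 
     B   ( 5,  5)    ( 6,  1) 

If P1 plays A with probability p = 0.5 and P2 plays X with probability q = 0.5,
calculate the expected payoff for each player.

E[P1] = 5.0, E[P2] = 4.5

Work:
E[P1] = p·q·π₁(A,X) + p·(1-q)·π₁(A,Y) + (1-p)·q·π₁(B,X) + (1-p)·(1-q)·π₁(B,Y)
= 0.5·0.5·7 + 0.5·0.5·2 + 0.5·0.5·5 + 0.5·0.5·6
= 5.0

E[P2] = 4.5 (similar calculation)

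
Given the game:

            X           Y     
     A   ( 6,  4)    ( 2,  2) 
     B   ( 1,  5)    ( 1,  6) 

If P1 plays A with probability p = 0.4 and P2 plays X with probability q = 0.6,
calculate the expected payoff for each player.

E[P1] = 2.36, E[P2] = 4.52

Work:
E[P1] = p·q·π₁(A,X) + p·(1-q)·π₁(A,Y) + (1-p)·q·π₁(B,X) + (1-p)·(1-q)·π₁(B,Y)
= 0.4·0.6·6 + 0.4·0.4·2 + 0.6·0.6·1 + 0.6·0.4·1
= 2.36

E[P2] = 4.52 (similar calculation)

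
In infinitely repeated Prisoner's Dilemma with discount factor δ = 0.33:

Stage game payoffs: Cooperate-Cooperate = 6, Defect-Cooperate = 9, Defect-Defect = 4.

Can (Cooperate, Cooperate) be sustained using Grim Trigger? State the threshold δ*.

δ* = 0.6; since δ = 0.33 < 0.6, cooperation cannot be sustained

Work:
For Grim Trigger:
Cooperate forever: 6/(1-δ)
Defect then punished: 9 + 4·δ/(1-δ)
Need: 6/(1-δ) ≥ 9 + 4·δ/(1-δ)
Solving: δ ≥ (T-R)/(T-P) = (9-6)/(9-4) = 0.6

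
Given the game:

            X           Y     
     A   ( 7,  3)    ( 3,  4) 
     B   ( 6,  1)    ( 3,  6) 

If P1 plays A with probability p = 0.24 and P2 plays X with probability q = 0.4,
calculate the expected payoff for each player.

E[P1] = 4.296, E[P2] = 3.904

Work:
E[P1] = p·q·π₁(A,X) + p·(1-q)·π₁(A,Y) + (1-p)·q·π₁(B,X) + (1-p)·(1-q)·π₁(B,Y)
= 0.24·0.4·7 + 0.24·0.6·3 + 0.76·0.4·6 + 0.76·0.6·3
= 4.296

E[P2] = 3.904 (similar calculation)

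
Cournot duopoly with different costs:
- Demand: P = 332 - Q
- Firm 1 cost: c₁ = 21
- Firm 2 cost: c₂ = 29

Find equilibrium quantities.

q₁* = 106.33, q₂* = 98.33

Work:
Reaction: q₁ = (332 - 21 - q₂)/2
Reaction: q₂ = (332 - 29 - q₁)/2
Solve simultaneously:
q₁* = (332 - 2×21 + 29)/3 = 106.33
q₂* = (332 - 2×29 + 21)/3 = 98.33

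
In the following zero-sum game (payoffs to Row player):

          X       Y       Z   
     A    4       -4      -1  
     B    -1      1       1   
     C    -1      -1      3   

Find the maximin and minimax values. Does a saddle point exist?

Maximin = -1, Minimax = 1, Saddle: False

Work:
Row minimums: [-4, -1, -1] → maximin = -1
Column maximums: [4, 1, 3] → minimax = 1
No saddle point (maximin ≠ minimax). Mixed strategy needed.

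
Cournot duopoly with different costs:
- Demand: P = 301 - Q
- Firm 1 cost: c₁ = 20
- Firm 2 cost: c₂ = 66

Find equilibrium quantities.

q₁* = 109.0, q₂* = 63.0

Work:
Reaction: q₁ = (301 - 20 - q₂)/2
Reaction: q₂ = (301 - 66 - q₁)/2
Solve simultaneously:
q₁* = (301 - 2×20 + 66)/3 = 109.0
q₂* = (301 - 2×66 + 20)/3 = 63.0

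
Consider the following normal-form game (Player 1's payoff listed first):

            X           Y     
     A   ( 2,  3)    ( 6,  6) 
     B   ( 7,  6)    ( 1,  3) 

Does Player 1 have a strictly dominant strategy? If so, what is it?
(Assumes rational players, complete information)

No strictly dominant strategy exists for Player 1

Work:
A strategy strictly dominates another if it gives a strictly higher payoff against every opponent action. Compare each pair of P1's strategies column-by-column:
  A vs B: [2 vs 7, 6 vs 1] → A does not strictly dominate B (column X: 2 ≤ 7)
  B vs A: [7 vs 2, 1 vs 6] → B does not strictly dominate A (column Y: 1 ≤ 6)
No single strategy strictly dominates all others → no strictly dominant strategy.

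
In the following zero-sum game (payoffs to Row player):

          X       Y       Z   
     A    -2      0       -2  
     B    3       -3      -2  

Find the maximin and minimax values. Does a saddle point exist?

Maximin = -2, Minimax = -2, Saddle: True

Work:
Row minimums: [-2, -3] → maximin = -2
Column maximums: [3, 0, -2] → minimax = -2
Saddle point exists! Game value = -2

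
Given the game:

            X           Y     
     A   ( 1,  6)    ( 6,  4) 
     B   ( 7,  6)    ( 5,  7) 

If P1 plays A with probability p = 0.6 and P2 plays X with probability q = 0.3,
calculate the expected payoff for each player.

E[P1] = 4.94, E[P2] = 5.44

Work:
E[P1] = p·q·π₁(A,X) + p·(1-q)·π₁(A,Y) + (1-p)·q·π₁(B,X) + (1-p)·(1-q)·π₁(B,Y)
= 0.6·0.3·1 + 0.6·0.7·6 + 0.4·0.3·7 + 0.4·0.7·5
= 4.94

E[P2] = 5.44 (similar calculation)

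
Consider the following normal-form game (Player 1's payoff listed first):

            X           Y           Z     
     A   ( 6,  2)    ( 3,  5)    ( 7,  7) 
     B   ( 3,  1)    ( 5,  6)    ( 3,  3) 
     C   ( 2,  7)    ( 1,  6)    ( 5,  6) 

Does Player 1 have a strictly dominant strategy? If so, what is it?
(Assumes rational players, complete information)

No strictly dominant strategy exists for Player 1

Work:
A strategy strictly dominates another if it gives a strictly higher payoff against every opponent action. Compare each pair of P1's strategies column-by-column:
  A vs B: [6 vs 3, 3 vs 5, 7 vs 3] → A does not strictly dominate B (column Y: 3 ≤ 5)
  A vs C: [6 vs 2, 3 vs 1, 7 vs 5] → A strictly dominates C
  B vs A: [3 vs 6, 5 vs 3, 3 vs 7] → B does not strictly dominate A (column X: 3 ≤ 6)
  B vs C: [3 vs 2, 5 vs 1, 3 vs 5] → B does not strictly dominate C (column Z: 3 ≤ 5)
  C vs A: [2 vs 6, 1 vs 3, 5 vs 7] → C does not strictly dominate A (column X: 2 ≤ 6)
  C vs B: [2 vs 3, 1 vs 5, 5 vs 3] → C does not strictly dominate B (column X: 2 ≤ 3)
No single strategy strictly dominates all others → no strictly dominant strategy.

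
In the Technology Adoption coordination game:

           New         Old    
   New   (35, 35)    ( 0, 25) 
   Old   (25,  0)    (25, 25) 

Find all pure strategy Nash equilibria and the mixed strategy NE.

Pure NE: (New, New) and (Old, Old); Mixed NE: p = 0.7143, q = 0.7143

Work:
Check pure NE:
(New, New): (35, 35) - no unilateral deviation beneficial
(Old, Old): (25, 25) - no unilateral deviation beneficial
Mixed NE: P1 plays New with p = 0.7143, P2 plays New with q = 0.7143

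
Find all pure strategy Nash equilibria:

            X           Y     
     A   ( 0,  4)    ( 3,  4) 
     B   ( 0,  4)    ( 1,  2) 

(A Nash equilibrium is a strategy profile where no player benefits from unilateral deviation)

Nash equilibrium: (A, X), (A, Y), (B, X)

Work:
Best responses:
  P1 vs X: payoffs [0, 0] → best response A/B (payoff 0)
  P1 vs Y: payoffs [3, 1] → best response A (payoff 3)
  P2 vs A: payoffs [4, 4] → best response X/Y (payoff 4)
  P2 vs B: payoffs [4, 2] → best response X (payoff 4)
Mutual best responses: (A,X), (A,Y), (B,X) → Nash equilibria.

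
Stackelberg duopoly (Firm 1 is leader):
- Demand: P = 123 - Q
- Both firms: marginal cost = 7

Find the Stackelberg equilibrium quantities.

q₁* (leader) = 58.0, q₂* (follower) = 29.0

Work:
Follower's reaction: q₂ = (a - c - q₁)/2
Leader substitutes: π₁ = q₁·(a - q₁ - (a-c-q₁)/2 - c)
FOC: q₁* = (123 - 7)/2 = 58.00
Then: q₂* = (123 - 7 - 58.0)/2 = 29.00
Leader has first-mover advantage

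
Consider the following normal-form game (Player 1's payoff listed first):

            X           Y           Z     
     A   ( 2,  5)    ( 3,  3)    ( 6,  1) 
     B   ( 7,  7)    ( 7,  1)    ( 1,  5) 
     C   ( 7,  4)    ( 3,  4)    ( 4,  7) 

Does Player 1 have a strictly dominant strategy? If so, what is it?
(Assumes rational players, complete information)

No strictly dominant strategy exists for Player 1

Work:
A strategy strictly dominates another if it gives a strictly higher payoff against every opponent action. Compare each pair of P1's strategies column-by-column:
  A vs B: [2 vs 7, 3 vs 7, 6 vs 1] → A does not strictly dominate B (column X: 2 ≤ 7)
  A vs C: [2 vs 7, 3 vs 3, 6 vs 4] → A does not strictly dominate C (column X: 2 ≤ 7)
  B vs A: [7 vs 2, 7 vs 3, 1 vs 6] → B does not strictly dominate A (column Z: 1 ≤ 6)
  B vs C: [7 vs 7, 7 vs 3, 1 vs 4] → B does not strictly dominate C (column X: 7 ≤ 7)
  C vs A: [7 vs 2, 3 vs 3, 4 vs 6] → C does not strictly dominate A (column Y: 3 ≤ 3)
  C vs B: [7 vs 7, 3 vs 7, 4 vs 1] → C does not strictly dominate B (column X: 7 ≤ 7)
No single strategy strictly dominates all others → no strictly dominant strategy.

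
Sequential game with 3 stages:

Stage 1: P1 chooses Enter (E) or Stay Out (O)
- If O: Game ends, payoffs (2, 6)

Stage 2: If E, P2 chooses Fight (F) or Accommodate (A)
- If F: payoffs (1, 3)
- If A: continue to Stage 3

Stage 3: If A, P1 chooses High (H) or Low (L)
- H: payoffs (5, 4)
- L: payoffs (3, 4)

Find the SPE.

SPE: (E, A, H); Outcome (5, 4)

Work:
Stage 3: P1 chooses H (5 vs 3)
Stage 2: P2: F->3, A->4 (anticipating H). Choose A
Stage 1: P1: O->2, E->5 (anticipating A, H). Choose E
SPE path: E -> A -> H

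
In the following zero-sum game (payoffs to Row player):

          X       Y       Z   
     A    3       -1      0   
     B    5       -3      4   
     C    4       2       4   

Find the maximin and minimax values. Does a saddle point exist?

Maximin = 2, Minimax = 2, Saddle: True

Work:
Row minimums: [-1, -3, 2] → maximin = 2
Column maximums: [5, 2, 4] → minimax = 2
Saddle point exists! Game value = 2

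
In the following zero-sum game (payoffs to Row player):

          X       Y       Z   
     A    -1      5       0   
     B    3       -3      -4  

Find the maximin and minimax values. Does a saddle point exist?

Maximin = -1, Minimax = 0, Saddle: False

Work:
Row minimums: [-1, -4] → maximin = -1
Column maximums: [3, 5, 0] → minimax = 0
No saddle point (maximin ≠ minimax). Mixed strategy needed.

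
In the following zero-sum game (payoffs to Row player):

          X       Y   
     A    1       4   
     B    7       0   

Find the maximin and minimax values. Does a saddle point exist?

Maximin = 1, Minimax = 4, Saddle: False

Work:
Row minimums: [1, 0] → maximin = 1
Column maximums: [7, 4] → minimax = 4
No saddle point (maximin ≠ minimax). Mixed strategy needed.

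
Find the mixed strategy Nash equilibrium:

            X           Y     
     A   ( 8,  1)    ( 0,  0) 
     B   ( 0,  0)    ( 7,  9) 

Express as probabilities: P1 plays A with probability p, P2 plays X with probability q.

p = 0.9, q = 0.4667

Work:
Find probabilities that make opponent indifferent:
P2 chooses q to make P1 indifferent between A and B
P1 chooses p to make P2 indifferent between X and Y
Mixed NE: P1 plays (A: 0.9, B: 0.1), P2 plays (X: 0.4667, Y: 0.5333)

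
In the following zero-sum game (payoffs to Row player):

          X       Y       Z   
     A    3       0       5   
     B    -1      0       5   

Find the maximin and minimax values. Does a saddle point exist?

Maximin = 0, Minimax = 0, Saddle: True

Work:
Row minimums: [0, -1] → maximin = 0
Column maximums: [3, 0, 5] → minimax = 0
Saddle point exists! Game value = 0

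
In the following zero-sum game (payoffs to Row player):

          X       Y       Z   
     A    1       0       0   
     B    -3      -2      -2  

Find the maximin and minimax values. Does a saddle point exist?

Maximin = 0, Minimax = 0, Saddle: True

Work:
Row minimums: [0, -3] → maximin = 0
Column maximums: [1, 0, 0] → minimax = 0
Saddle point exists! Game value = 0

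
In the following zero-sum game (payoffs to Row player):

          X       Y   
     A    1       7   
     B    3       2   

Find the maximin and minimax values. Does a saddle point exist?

Maximin = 2, Minimax = 3, Saddle: False

Work:
Row minimums: [1, 2] → maximin = 2
Column maximums: [3, 7] → minimax = 3
No saddle point (maximin ≠ minimax). Mixed strategy needed.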